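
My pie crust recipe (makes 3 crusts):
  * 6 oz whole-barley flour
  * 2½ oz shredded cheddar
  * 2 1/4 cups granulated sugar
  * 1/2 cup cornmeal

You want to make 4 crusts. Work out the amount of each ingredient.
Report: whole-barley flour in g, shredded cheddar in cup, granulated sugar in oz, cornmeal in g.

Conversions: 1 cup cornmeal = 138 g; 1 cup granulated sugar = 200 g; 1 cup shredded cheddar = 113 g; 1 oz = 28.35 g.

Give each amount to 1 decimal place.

whole-barley flour: 226.8 g; shredded cheddar: 0.8 cup; granulated sugar: 21.2 oz; cornmeal: 92.0 g

Scaling factor: 4/3.
whole-barley flour: 6 oz × 4/3 × 28.35 g/oz = 226.8 g
shredded cheddar: 2.5 oz × 4/3 × 28.35 g/oz ÷ 113 g/cup ≈ 0.8 cup
granulated sugar: 2.25 cup × 4/3 × 200 g/cup ÷ 28.35 g/oz ≈ 21.2 oz
cornmeal: 0.5 cup × 4/3 × 138 g/cup = 92.0 g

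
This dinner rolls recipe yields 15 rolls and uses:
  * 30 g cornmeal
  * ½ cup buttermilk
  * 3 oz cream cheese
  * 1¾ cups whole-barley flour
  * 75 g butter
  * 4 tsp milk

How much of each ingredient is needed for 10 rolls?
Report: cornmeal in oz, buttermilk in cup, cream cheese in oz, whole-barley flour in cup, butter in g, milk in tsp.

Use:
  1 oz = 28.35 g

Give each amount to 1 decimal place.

Scaling factor: 10/15 = 2/3.
cornmeal: 30 g × 2/3 ÷ 28.35 g/oz ≈ 0.7 oz
buttermilk: 0.5 cup × 2/3 ≈ 0.3 cup
cream cheese: 3 oz × 2/3 = 2.0 oz
whole-barley flour: 1.75 cup × 2/3 ≈ 1.2 cup
butter: 75 g × 2/3 = 50.0 g
milk: 4 tsp × 2/3 ≈ 2.7 tsp

cornmeal: 0.7 oz; buttermilk: 0.3 cup; cream cheese: 2.0 oz; whole-barley flour: 1.2 cup; butter: 50.0 g; milk: 2.7 tsp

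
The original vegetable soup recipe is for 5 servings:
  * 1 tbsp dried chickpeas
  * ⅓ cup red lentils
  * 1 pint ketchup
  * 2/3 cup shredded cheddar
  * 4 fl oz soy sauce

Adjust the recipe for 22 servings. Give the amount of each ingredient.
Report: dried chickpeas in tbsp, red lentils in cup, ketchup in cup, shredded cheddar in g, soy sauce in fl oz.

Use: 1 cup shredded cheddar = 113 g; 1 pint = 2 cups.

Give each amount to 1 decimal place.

Scaling factor: 22/5 = 4.4.
dried chickpeas: 1 tbsp × 22/5 = 4.4 tbsp
red lentils: 1/3 cup × 22/5 ≈ 1.5 cup
ketchup: 1 pint × 22/5 × 2 cup/pint = 8.8 cup
shredded cheddar: 2/3 cup × 22/5 × 113 g/cup ≈ 331.5 g
soy sauce: 4 fl oz × 22/5 = 17.6 fl oz

dried chickpeas: 4.4 tbsp; red lentils: 1.5 cup; ketchup: 8.8 cup; shredded cheddar: 331.5 g; soy sauce: 17.6 fl oz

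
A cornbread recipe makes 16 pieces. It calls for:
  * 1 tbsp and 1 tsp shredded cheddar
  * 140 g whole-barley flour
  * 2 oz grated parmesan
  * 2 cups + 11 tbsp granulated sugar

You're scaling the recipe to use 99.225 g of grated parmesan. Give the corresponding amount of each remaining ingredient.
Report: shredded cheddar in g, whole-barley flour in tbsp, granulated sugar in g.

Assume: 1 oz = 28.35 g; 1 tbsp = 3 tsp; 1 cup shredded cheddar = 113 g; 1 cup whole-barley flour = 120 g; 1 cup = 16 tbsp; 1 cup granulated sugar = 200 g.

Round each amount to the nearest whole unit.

shredded cheddar: 16 g; whole-barley flour: 33 tbsp; granulated sugar: 941 g

The original recipe has 56.7 g of grated parmesan, so the scaling factor is 99.225 ÷ 56.7 = 7/4 = 1.75.
shredded cheddar: (1 tbsp + 1 tsp = 4/3 tbsp) × 7/4 ÷ 16 tbsp/cup × 113 g/cup ≈ 16 g
whole-barley flour: 140 g × 7/4 ÷ 120 g/cup × 16 tbsp/cup ≈ 33 tbsp
granulated sugar: (2 cup + 11 tbsp = 2.6875 cup) × 7/4 × 200 g/cup ≈ 941 g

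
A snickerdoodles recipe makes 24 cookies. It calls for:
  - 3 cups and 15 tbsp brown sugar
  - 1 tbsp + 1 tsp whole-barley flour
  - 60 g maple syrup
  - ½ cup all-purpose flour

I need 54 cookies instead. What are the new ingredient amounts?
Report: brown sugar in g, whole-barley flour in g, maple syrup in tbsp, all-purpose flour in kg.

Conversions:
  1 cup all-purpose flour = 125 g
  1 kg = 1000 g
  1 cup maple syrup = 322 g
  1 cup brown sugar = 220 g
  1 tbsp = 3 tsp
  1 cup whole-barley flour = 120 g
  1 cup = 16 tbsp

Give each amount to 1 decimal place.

Scaling factor: 54/24 = 9/4 = 2.25.
brown sugar: (3 cup + 15 tbsp = 3.9375 cup) × 9/4 × 220 g/cup ≈ 1949.1 g
whole-barley flour: (1 tbsp + 1 tsp = 4/3 tbsp) × 9/4 ÷ 16 tbsp/cup × 120 g/cup = 22.5 g
maple syrup: 60 g × 9/4 ÷ 322 g/cup × 16 tbsp/cup ≈ 6.7 tbsp
all-purpose flour: 0.5 cup × 9/4 × 125 g/cup ÷ 1000 g/kg ≈ 0.1 kg

brown sugar: 1949.1 g; whole-barley flour: 22.5 g; maple syrup: 6.7 tbsp; all-purpose flour: 0.1 kg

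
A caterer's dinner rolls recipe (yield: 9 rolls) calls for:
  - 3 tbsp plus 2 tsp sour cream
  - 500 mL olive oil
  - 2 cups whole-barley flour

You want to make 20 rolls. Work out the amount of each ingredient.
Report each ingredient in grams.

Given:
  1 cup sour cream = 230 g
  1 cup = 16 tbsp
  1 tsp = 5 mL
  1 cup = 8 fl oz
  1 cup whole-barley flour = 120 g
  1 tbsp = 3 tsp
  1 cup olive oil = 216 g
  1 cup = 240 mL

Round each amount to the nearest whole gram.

Scaling factor: 20/9.
sour cream: (3 tbsp + 2 tsp = 11/3 tbsp) × 20/9 ÷ 16 tbsp/cup × 230 g/cup ≈ 117 g
olive oil: 500 mL × 20/9 ÷ 240 mL/cup × 216 g/cup = 1000 g
whole-barley flour: 2 cup × 20/9 × 120 g/cup ≈ 533 g

sour cream: 117 g; olive oil: 1000 g; whole-barley flour: 533 g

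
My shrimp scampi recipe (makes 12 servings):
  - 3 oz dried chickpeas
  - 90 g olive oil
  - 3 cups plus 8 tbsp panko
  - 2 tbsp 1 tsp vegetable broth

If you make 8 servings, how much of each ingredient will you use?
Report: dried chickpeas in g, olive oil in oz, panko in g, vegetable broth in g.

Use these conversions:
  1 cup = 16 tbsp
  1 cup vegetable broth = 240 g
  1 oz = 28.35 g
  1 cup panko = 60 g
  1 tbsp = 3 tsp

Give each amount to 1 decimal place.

Scaling factor: 8/12 = 2/3.
dried chickpeas: 3 oz × 2/3 × 28.35 g/oz = 56.7 g
olive oil: 90 g × 2/3 ÷ 28.35 g/oz ≈ 2.1 oz
panko: (3 cup + 8 tbsp = 3.5 cup) × 2/3 × 60 g/cup = 140.0 g
vegetable broth: (2 tbsp + 1 tsp = 7/3 tbsp) × 2/3 ÷ 16 tbsp/cup × 240 g/cup ≈ 23.3 g

dried chickpeas: 56.7 g; olive oil: 2.1 oz; panko: 140.0 g; vegetable broth: 23.3 g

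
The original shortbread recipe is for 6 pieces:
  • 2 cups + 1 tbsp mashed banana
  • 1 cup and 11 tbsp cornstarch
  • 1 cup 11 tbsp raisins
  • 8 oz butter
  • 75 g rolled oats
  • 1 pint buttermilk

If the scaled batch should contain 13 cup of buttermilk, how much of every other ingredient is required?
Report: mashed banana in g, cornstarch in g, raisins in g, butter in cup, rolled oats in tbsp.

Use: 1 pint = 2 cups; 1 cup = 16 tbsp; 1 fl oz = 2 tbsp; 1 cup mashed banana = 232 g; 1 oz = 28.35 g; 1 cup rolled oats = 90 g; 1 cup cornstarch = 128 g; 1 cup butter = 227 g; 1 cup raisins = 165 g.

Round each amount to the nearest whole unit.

The original recipe has 2 cup of buttermilk, so the scaling factor is 13 ÷ 2 = 13/2 = 6.5.
mashed banana: (2 cup + 1 tbsp = 2.0625 cup) × 13/2 × 232 g/cup ≈ 3110 g
cornstarch: (1 cup + 11 tbsp = 1.6875 cup) × 13/2 × 128 g/cup = 1404 g
raisins: (1 cup + 11 tbsp = 1.6875 cup) × 13/2 × 165 g/cup ≈ 1810 g
butter: 8 oz × 13/2 × 28.35 g/oz ÷ 227 g/cup ≈ 6 cup
rolled oats: 75 g × 13/2 ÷ 90 g/cup × 16 tbsp/cup ≈ 87 tbsp

mashed banana: 3110 g; cornstarch: 1404 g; raisins: 1810 g; butter: 6 cup; rolled oats: 87 tbsp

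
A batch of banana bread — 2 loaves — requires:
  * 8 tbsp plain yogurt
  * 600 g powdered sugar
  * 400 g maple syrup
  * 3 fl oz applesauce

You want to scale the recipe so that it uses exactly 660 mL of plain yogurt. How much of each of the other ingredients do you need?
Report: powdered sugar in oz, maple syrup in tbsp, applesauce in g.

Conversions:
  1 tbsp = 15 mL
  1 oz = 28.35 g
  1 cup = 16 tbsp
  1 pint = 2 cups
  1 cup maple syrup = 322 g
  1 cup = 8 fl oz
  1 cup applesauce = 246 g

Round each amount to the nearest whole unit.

The original recipe has 120 mL of plain yogurt, so the scaling factor is 660 ÷ 120 = 11/2 = 5.5.
powdered sugar: 600 g × 11/2 ÷ 28.35 g/oz ≈ 116 oz
maple syrup: 400 g × 11/2 ÷ 322 g/cup × 16 tbsp/cup ≈ 109 tbsp
applesauce: 3 fl oz × 11/2 ÷ 8 fl oz/cup × 246 g/cup ≈ 507 g

powdered sugar: 116 oz; maple syrup: 109 tbsp; applesauce: 507 g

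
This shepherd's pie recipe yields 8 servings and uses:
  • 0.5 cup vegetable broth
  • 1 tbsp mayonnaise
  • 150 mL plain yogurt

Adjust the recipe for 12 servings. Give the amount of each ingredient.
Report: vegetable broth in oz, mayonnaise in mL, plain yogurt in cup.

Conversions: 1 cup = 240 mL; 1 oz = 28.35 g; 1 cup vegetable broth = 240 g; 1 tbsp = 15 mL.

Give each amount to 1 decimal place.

vegetable broth: 6.3 oz; mayonnaise: 22.5 mL; plain yogurt: 0.9 cup

Scaling factor: 12/8 = 3/2 = 1.5.
vegetable broth: 0.5 cup × 3/2 × 240 g/cup ÷ 28.35 g/oz ≈ 6.3 oz
mayonnaise: 1 tbsp × 3/2 × 15 mL/tbsp = 22.5 mL
plain yogurt: 150 mL × 3/2 ÷ 240 mL/cup ≈ 0.9 cup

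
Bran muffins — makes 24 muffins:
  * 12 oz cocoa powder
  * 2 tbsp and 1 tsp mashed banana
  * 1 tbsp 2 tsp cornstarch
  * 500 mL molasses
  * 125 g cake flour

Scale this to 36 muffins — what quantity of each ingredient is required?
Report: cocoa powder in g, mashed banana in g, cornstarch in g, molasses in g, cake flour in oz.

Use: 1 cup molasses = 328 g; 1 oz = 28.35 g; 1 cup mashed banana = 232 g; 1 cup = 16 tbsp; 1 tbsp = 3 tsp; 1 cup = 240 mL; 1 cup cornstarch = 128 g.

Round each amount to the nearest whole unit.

Scaling factor: 36/24 = 3/2 = 1.5.
cocoa powder: 12 oz × 3/2 × 28.35 g/oz ≈ 510 g
mashed banana: (2 tbsp + 1 tsp = 7/3 tbsp) × 3/2 ÷ 16 tbsp/cup × 232 g/cup ≈ 51 g
cornstarch: (1 tbsp + 2 tsp = 5/3 tbsp) × 3/2 ÷ 16 tbsp/cup × 128 g/cup = 20 g
molasses: 500 mL × 3/2 ÷ 240 mL/cup × 328 g/cup = 1025 g
cake flour: 125 g × 3/2 ÷ 28.35 g/oz ≈ 7 oz

cocoa powder: 510 g; mashed banana: 51 g; cornstarch: 20 g; molasses: 1025 g; cake flour: 7 oz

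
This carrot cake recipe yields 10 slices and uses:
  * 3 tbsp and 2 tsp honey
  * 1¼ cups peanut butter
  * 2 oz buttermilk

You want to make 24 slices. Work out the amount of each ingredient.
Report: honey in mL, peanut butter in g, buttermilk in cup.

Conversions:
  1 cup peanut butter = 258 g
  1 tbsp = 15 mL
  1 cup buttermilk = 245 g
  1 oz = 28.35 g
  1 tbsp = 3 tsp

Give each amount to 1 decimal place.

Scaling factor: 24/10 = 12/5 = 2.4.
honey: (3 tbsp + 2 tsp = 11/3 tbsp) × 12/5 × 15 mL/tbsp = 132.0 mL
peanut butter: 1.25 cup × 12/5 × 258 g/cup = 774.0 g
buttermilk: 2 oz × 12/5 × 28.35 g/oz ÷ 245 g/cup ≈ 0.6 cup

honey: 132.0 mL; peanut butter: 774.0 g; buttermilk: 0.6 cup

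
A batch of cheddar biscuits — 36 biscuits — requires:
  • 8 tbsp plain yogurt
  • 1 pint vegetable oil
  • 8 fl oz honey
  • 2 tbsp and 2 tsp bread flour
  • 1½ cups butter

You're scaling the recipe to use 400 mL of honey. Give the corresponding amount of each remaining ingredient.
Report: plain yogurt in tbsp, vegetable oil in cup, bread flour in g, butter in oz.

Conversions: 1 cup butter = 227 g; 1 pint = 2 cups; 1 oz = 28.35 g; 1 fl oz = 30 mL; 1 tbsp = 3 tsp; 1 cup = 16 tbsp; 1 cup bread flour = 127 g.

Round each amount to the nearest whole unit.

plain yogurt: 13 tbsp; vegetable oil: 3 cup; bread flour: 35 g; butter: 20 oz

The original recipe has 240 mL of honey, so the scaling factor is 400 ÷ 240 = 5/3.
plain yogurt: 8 tbsp × 5/3 ≈ 13 tbsp
vegetable oil: 1 pint × 5/3 × 2 cup/pint ≈ 3 cup
bread flour: (2 tbsp + 2 tsp = 8/3 tbsp) × 5/3 ÷ 16 tbsp/cup × 127 g/cup ≈ 35 g
butter: 1.5 cup × 5/3 × 227 g/cup ÷ 28.35 g/oz ≈ 20 oz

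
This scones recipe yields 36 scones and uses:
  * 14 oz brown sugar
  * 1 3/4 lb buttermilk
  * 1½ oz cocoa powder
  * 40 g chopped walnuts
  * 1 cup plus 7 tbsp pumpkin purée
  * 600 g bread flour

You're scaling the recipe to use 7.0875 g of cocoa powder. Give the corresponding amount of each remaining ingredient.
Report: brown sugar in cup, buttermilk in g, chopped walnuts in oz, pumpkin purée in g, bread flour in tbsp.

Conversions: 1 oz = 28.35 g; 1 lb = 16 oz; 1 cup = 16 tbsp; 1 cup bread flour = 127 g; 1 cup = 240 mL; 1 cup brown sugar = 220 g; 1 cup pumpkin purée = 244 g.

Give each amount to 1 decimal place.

brown sugar: 0.3 cup; buttermilk: 132.3 g; chopped walnuts: 0.2 oz; pumpkin purée: 58.5 g; bread flour: 12.6 tbsp

The original recipe has 42.525 g of cocoa powder, so the scaling factor is 7.0875 ÷ 42.525 = 1/6.
brown sugar: 14 oz × 1/6 × 28.35 g/oz ÷ 220 g/cup ≈ 0.3 cup
buttermilk: 1.75 lb × 1/6 × 16 oz/lb × 28.35 g/oz = 132.3 g
chopped walnuts: 40 g × 1/6 ÷ 28.35 g/oz ≈ 0.2 oz
pumpkin purée: (1 cup + 7 tbsp = 1.4375 cup) × 1/6 × 244 g/cup ≈ 58.5 g
bread flour: 600 g × 1/6 ÷ 127 g/cup × 16 tbsp/cup ≈ 12.6 tbsp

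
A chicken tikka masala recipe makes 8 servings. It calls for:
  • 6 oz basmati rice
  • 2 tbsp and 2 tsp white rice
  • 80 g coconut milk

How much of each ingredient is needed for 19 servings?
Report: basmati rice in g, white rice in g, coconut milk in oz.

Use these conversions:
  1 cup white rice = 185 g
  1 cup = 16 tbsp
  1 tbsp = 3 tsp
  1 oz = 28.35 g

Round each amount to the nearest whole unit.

basmati rice: 404 g; white rice: 73 g; coconut milk: 7 oz

Scaling factor: 19/8 = 2.375.
basmati rice: 6 oz × 19/8 × 28.35 g/oz ≈ 404 g
white rice: (2 tbsp + 2 tsp = 8/3 tbsp) × 19/8 ÷ 16 tbsp/cup × 185 g/cup ≈ 73 g
coconut milk: 80 g × 19/8 ÷ 28.35 g/oz ≈ 7 oz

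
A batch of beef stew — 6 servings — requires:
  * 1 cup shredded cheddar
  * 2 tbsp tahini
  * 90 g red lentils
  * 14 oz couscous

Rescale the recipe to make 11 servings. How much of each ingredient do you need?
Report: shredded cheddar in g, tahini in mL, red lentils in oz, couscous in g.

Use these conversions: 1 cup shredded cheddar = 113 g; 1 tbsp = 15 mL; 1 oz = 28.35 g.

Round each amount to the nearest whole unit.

shredded cheddar: 207 g; tahini: 55 mL; red lentils: 6 oz; couscous: 728 g

Scaling factor: 11/6.
shredded cheddar: 1 cup × 11/6 × 113 g/cup ≈ 207 g
tahini: 2 tbsp × 11/6 × 15 mL/tbsp = 55 mL
red lentils: 90 g × 11/6 ÷ 28.35 g/oz ≈ 6 oz
couscous: 14 oz × 11/6 × 28.35 g/oz ≈ 728 g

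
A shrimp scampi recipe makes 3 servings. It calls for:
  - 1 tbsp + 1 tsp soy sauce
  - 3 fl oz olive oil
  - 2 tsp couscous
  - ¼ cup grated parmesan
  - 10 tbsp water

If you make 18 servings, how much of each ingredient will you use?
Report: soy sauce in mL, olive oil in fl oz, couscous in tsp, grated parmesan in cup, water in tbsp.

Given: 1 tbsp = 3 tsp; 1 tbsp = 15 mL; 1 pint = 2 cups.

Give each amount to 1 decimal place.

Scaling factor: 18/3 = 6.
soy sauce: (1 tbsp + 1 tsp = 4/3 tbsp) × 6 × 15 mL/tbsp = 120.0 mL
olive oil: 3 fl oz × 6 = 18.0 fl oz
couscous: 2 tsp × 6 = 12.0 tsp
grated parmesan: 0.25 cup × 6 = 1.5 cup
water: 10 tbsp × 6 = 60.0 tbsp

soy sauce: 120.0 mL; olive oil: 18.0 fl oz; couscous: 12.0 tsp; grated parmesan: 1.5 cup; water: 60.0 tbsp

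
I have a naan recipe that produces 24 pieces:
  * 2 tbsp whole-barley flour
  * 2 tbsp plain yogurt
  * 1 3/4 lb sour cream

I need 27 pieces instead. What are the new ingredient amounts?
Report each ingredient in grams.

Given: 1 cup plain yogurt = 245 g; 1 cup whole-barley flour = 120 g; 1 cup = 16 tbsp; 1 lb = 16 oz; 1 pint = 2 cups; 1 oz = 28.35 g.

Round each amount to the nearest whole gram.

whole-barley flour: 17 g; plain yogurt: 34 g; sour cream: 893 g

Scaling factor: 27/24 = 9/8 = 1.125.
whole-barley flour: 2 tbsp × 9/8 ÷ 16 tbsp/cup × 120 g/cup ≈ 17 g
plain yogurt: 2 tbsp × 9/8 ÷ 16 tbsp/cup × 245 g/cup ≈ 34 g
sour cream: 1.75 lb × 9/8 × 16 oz/lb × 28.35 g/oz ≈ 893 g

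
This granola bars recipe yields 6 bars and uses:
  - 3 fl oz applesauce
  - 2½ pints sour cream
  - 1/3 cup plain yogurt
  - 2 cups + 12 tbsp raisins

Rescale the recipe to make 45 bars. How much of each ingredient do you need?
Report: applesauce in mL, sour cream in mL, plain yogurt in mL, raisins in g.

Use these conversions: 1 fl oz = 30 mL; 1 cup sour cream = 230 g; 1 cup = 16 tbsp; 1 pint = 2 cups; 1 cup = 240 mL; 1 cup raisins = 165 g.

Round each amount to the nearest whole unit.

Scaling factor: 45/6 = 15/2 = 7.5.
applesauce: 3 fl oz × 15/2 × 30 mL/fl oz = 675 mL
sour cream: 2.5 pint × 15/2 × 2 cup/pint × 240 mL/cup = 9000 mL
plain yogurt: 1/3 cup × 15/2 × 240 mL/cup = 600 mL
raisins: (2 cup + 12 tbsp = 2.75 cup) × 15/2 × 165 g/cup ≈ 3403 g

applesauce: 675 mL; sour cream: 9000 mL; plain yogurt: 600 mL; raisins: 3403 g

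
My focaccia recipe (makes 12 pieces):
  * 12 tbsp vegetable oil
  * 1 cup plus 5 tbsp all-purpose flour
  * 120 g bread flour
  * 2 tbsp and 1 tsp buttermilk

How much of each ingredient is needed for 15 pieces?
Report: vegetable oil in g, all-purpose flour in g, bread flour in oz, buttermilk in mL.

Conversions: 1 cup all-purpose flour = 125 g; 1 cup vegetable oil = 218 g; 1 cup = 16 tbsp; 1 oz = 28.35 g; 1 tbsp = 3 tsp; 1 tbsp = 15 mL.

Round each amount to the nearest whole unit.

vegetable oil: 204 g; all-purpose flour: 205 g; bread flour: 5 oz; buttermilk: 44 mL

Scaling factor: 15/12 = 5/4 = 1.25.
vegetable oil: 12 tbsp × 5/4 ÷ 16 tbsp/cup × 218 g/cup ≈ 204 g
all-purpose flour: (1 cup + 5 tbsp = 1.3125 cup) × 5/4 × 125 g/cup ≈ 205 g
bread flour: 120 g × 5/4 ÷ 28.35 g/oz ≈ 5 oz
buttermilk: (2 tbsp + 1 tsp = 7/3 tbsp) × 5/4 × 15 mL/tbsp ≈ 44 mL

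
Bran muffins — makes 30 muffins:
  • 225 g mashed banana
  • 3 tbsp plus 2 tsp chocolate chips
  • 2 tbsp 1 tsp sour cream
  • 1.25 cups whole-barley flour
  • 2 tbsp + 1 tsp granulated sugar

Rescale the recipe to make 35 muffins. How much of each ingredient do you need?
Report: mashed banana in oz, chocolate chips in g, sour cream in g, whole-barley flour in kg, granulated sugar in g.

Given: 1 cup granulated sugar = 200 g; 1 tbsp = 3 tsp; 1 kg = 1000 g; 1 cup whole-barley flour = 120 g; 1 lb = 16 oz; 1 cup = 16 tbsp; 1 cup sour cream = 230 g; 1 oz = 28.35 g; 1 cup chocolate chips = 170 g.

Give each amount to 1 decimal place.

mashed banana: 9.3 oz; chocolate chips: 45.5 g; sour cream: 39.1 g; whole-barley flour: 0.2 kg; granulated sugar: 34.0 g

Scaling factor: 35/30 = 7/6.
mashed banana: 225 g × 7/6 ÷ 28.35 g/oz ≈ 9.3 oz
chocolate chips: (3 tbsp + 2 tsp = 11/3 tbsp) × 7/6 ÷ 16 tbsp/cup × 170 g/cup ≈ 45.5 g
sour cream: (2 tbsp + 1 tsp = 7/3 tbsp) × 7/6 ÷ 16 tbsp/cup × 230 g/cup ≈ 39.1 g
whole-barley flour: 1.25 cup × 7/6 × 120 g/cup ÷ 1000 g/kg ≈ 0.2 kg
granulated sugar: (2 tbsp + 1 tsp = 7/3 tbsp) × 7/6 ÷ 16 tbsp/cup × 200 g/cup ≈ 34.0 g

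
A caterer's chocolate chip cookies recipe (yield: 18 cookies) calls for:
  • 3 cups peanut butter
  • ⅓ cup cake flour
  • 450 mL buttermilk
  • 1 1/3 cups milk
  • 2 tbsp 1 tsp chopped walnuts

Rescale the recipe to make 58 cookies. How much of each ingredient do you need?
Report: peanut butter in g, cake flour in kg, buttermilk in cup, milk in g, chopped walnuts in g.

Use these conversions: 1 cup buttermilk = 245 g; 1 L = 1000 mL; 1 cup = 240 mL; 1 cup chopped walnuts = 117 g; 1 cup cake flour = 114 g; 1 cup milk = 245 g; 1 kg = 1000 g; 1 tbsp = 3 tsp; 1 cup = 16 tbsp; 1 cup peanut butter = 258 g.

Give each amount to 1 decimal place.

Scaling factor: 58/18 = 29/9.
peanut butter: 3 cup × 29/9 × 258 g/cup = 2494.0 g
cake flour: 1/3 cup × 29/9 × 114 g/cup ÷ 1000 g/kg ≈ 0.1 kg
buttermilk: 450 mL × 29/9 ÷ 240 mL/cup ≈ 6.0 cup
milk: 4/3 cup × 29/9 × 245 g/cup ≈ 1052.6 g
chopped walnuts: (2 tbsp + 1 tsp = 7/3 tbsp) × 29/9 ÷ 16 tbsp/cup × 117 g/cup ≈ 55.0 g

peanut butter: 2494.0 g; cake flour: 0.1 kg; buttermilk: 6.0 cup; milk: 1052.6 g; chopped walnuts: 55.0 g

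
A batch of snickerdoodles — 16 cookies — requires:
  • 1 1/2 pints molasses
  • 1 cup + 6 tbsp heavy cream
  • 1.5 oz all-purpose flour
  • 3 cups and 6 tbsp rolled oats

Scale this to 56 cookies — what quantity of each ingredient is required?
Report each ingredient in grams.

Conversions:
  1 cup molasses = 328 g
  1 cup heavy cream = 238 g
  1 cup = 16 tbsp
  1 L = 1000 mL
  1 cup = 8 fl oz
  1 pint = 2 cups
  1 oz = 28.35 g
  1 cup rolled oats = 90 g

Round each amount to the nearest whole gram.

molasses: 3444 g; heavy cream: 1145 g; all-purpose flour: 149 g; rolled oats: 1063 g

Scaling factor: 56/16 = 7/2 = 3.5.
molasses: 1.5 pint × 7/2 × 2 cup/pint × 328 g/cup = 3444 g
heavy cream: (1 cup + 6 tbsp = 1.375 cup) × 7/2 × 238 g/cup ≈ 1145 g
all-purpose flour: 1.5 oz × 7/2 × 28.35 g/oz ≈ 149 g
rolled oats: (3 cup + 6 tbsp = 3.375 cup) × 7/2 × 90 g/cup ≈ 1063 g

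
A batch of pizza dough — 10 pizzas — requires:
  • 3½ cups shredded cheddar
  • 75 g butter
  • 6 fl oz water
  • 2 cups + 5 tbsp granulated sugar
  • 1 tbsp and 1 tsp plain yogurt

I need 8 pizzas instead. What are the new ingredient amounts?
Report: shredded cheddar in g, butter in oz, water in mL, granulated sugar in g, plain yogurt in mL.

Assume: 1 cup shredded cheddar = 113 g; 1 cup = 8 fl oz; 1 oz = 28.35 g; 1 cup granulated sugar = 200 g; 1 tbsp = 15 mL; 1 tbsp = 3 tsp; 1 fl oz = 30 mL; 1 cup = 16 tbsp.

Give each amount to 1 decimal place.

Scaling factor: 8/10 = 4/5 = 0.8.
shredded cheddar: 3.5 cup × 4/5 × 113 g/cup = 316.4 g
butter: 75 g × 4/5 ÷ 28.35 g/oz ≈ 2.1 oz
water: 6 fl oz × 4/5 × 30 mL/fl oz = 144.0 mL
granulated sugar: (2 cup + 5 tbsp = 2.3125 cup) × 4/5 × 200 g/cup = 370.0 g
plain yogurt: (1 tbsp + 1 tsp = 4/3 tbsp) × 4/5 × 15 mL/tbsp = 16.0 mL

shredded cheddar: 316.4 g; butter: 2.1 oz; water: 144.0 mL; granulated sugar: 370.0 g; plain yogurt: 16.0 mL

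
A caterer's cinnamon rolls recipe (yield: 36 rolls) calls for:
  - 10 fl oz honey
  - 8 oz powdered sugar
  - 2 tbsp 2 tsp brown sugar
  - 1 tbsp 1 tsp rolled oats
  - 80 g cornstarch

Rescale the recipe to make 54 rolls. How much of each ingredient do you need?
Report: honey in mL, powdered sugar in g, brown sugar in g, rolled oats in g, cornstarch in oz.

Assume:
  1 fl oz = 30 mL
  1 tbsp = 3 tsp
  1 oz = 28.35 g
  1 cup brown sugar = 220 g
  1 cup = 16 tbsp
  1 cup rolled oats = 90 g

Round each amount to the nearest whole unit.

honey: 450 mL; powdered sugar: 340 g; brown sugar: 55 g; rolled oats: 11 g; cornstarch: 4 oz

Scaling factor: 54/36 = 3/2 = 1.5.
honey: 10 fl oz × 3/2 × 30 mL/fl oz = 450 mL
powdered sugar: 8 oz × 3/2 × 28.35 g/oz ≈ 340 g
brown sugar: (2 tbsp + 2 tsp = 8/3 tbsp) × 3/2 ÷ 16 tbsp/cup × 220 g/cup = 55 g
rolled oats: (1 tbsp + 1 tsp = 4/3 tbsp) × 3/2 ÷ 16 tbsp/cup × 90 g/cup ≈ 11 g
cornstarch: 80 g × 3/2 ÷ 28.35 g/oz ≈ 4 oz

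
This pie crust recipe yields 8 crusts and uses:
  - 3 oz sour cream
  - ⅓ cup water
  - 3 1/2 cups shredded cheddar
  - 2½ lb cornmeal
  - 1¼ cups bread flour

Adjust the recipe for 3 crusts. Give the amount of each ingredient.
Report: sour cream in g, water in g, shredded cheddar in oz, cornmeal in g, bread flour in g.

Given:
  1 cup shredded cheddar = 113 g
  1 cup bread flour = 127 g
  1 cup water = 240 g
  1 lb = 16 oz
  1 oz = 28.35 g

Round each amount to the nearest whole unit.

Scaling factor: 3/8 = 0.375.
sour cream: 3 oz × 3/8 × 28.35 g/oz ≈ 32 g
water: 1/3 cup × 3/8 × 240 g/cup = 30 g
shredded cheddar: 3.5 cup × 3/8 × 113 g/cup ÷ 28.35 g/oz ≈ 5 oz
cornmeal: 2.5 lb × 3/8 × 16 oz/lb × 28.35 g/oz ≈ 425 g
bread flour: 1.25 cup × 3/8 × 127 g/cup ≈ 60 g

sour cream: 32 g; water: 30 g; shredded cheddar: 5 oz; cornmeal: 425 g; bread flour: 60 g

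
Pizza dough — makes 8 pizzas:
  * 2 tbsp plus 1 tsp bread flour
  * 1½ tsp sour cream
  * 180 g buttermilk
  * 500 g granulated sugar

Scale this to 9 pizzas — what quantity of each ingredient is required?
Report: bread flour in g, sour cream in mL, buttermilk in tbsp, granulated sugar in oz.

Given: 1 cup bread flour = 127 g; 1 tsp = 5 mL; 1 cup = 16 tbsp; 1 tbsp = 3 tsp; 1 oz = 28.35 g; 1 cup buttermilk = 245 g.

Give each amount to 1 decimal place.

Scaling factor: 9/8 = 1.125.
bread flour: (2 tbsp + 1 tsp = 7/3 tbsp) × 9/8 ÷ 16 tbsp/cup × 127 g/cup ≈ 20.8 g
sour cream: 1.5 tsp × 9/8 × 5 mL/tsp ≈ 8.4 mL
buttermilk: 180 g × 9/8 ÷ 245 g/cup × 16 tbsp/cup ≈ 13.2 tbsp
granulated sugar: 500 g × 9/8 ÷ 28.35 g/oz ≈ 19.8 oz

bread flour: 20.8 g; sour cream: 8.4 mL; buttermilk: 13.2 tbsp; granulated sugar: 19.8 oz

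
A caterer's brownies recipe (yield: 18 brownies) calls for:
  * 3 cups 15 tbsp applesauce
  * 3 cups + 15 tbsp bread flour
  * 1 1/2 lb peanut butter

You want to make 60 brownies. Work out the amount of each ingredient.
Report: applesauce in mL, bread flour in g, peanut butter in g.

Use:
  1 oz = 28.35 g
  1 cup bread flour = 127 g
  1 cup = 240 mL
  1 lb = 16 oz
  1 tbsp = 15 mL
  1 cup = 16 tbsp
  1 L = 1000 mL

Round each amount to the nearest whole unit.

applesauce: 3150 mL; bread flour: 1667 g; peanut butter: 2268 g

Scaling factor: 60/18 = 10/3.
applesauce: (3 cup + 15 tbsp = 3.9375 cup) × 10/3 × 240 mL/cup = 3150 mL
bread flour: (3 cup + 15 tbsp = 3.9375 cup) × 10/3 × 127 g/cup ≈ 1667 g
peanut butter: 1.5 lb × 10/3 × 16 oz/lb × 28.35 g/oz = 2268 g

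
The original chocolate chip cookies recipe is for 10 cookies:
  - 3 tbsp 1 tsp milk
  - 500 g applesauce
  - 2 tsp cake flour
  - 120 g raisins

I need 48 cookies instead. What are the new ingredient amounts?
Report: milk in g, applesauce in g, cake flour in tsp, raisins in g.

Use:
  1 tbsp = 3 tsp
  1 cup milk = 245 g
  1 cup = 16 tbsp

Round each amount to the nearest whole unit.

Scaling factor: 48/10 = 24/5 = 4.8.
milk: (3 tbsp + 1 tsp = 10/3 tbsp) × 24/5 ÷ 16 tbsp/cup × 245 g/cup = 245 g
applesauce: 500 g × 24/5 = 2400 g
cake flour: 2 tsp × 24/5 ≈ 10 tsp
raisins: 120 g × 24/5 = 576 g

milk: 245 g; applesauce: 2400 g; cake flour: 10 tsp; raisins: 576 g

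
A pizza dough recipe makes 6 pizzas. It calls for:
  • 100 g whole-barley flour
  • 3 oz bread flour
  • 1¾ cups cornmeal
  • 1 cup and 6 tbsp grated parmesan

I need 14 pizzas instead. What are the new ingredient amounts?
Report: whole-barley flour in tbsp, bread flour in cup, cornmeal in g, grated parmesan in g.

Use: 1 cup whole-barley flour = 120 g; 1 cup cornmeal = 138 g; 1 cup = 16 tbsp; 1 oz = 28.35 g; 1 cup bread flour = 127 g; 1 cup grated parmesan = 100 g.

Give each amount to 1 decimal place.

Scaling factor: 14/6 = 7/3.
whole-barley flour: 100 g × 7/3 ÷ 120 g/cup × 16 tbsp/cup ≈ 31.1 tbsp
bread flour: 3 oz × 7/3 × 28.35 g/oz ÷ 127 g/cup ≈ 1.6 cup
cornmeal: 1.75 cup × 7/3 × 138 g/cup = 563.5 g
grated parmesan: (1 cup + 6 tbsp = 1.375 cup) × 7/3 × 100 g/cup ≈ 320.8 g

whole-barley flour: 31.1 tbsp; bread flour: 1.6 cup; cornmeal: 563.5 g; grated parmesan: 320.8 g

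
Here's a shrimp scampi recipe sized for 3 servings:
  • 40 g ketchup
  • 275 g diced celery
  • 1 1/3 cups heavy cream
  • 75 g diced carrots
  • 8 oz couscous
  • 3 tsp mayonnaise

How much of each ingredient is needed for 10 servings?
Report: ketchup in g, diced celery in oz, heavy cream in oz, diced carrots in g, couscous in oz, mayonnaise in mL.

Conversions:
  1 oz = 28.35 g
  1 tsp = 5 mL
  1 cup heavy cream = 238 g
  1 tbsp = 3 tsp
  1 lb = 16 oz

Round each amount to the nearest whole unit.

ketchup: 133 g; diced celery: 32 oz; heavy cream: 37 oz; diced carrots: 250 g; couscous: 27 oz; mayonnaise: 50 mL

Scaling factor: 10/3.
ketchup: 40 g × 10/3 ≈ 133 g
diced celery: 275 g × 10/3 ÷ 28.35 g/oz ≈ 32 oz
heavy cream: 4/3 cup × 10/3 × 238 g/cup ÷ 28.35 g/oz ≈ 37 oz
diced carrots: 75 g × 10/3 = 250 g
couscous: 8 oz × 10/3 ≈ 27 oz
mayonnaise: 3 tsp × 10/3 × 5 mL/tsp = 50 mL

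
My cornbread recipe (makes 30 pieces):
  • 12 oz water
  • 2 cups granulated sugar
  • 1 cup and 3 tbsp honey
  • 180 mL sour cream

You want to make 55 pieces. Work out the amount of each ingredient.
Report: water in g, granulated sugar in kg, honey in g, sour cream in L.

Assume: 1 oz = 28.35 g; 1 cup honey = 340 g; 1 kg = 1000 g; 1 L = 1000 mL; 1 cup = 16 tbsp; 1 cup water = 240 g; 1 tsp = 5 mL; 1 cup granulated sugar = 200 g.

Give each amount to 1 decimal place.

Scaling factor: 55/30 = 11/6.
water: 12 oz × 11/6 × 28.35 g/oz = 623.7 g
granulated sugar: 2 cup × 11/6 × 200 g/cup ÷ 1000 g/kg ≈ 0.7 kg
honey: (1 cup + 3 tbsp = 1.1875 cup) × 11/6 × 340 g/cup ≈ 740.2 g
sour cream: 180 mL × 11/6 ÷ 1000 mL/L ≈ 0.3 L

water: 623.7 g; granulated sugar: 0.7 kg; honey: 740.2 g; sour cream: 0.3 L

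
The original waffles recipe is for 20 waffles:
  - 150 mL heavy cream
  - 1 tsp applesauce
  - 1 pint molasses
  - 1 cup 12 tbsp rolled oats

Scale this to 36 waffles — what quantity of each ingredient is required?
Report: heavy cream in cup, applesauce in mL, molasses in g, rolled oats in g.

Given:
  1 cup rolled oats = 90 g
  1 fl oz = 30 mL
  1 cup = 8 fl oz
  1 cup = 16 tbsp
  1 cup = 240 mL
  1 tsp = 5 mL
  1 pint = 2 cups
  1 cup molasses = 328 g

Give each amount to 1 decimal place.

Scaling factor: 36/20 = 9/5 = 1.8.
heavy cream: 150 mL × 9/5 ÷ 240 mL/cup ≈ 1.1 cup
applesauce: 1 tsp × 9/5 × 5 mL/tsp = 9.0 mL
molasses: 1 pint × 9/5 × 2 cup/pint × 328 g/cup = 1180.8 g
rolled oats: (1 cup + 12 tbsp = 1.75 cup) × 9/5 × 90 g/cup = 283.5 g

heavy cream: 1.1 cup; applesauce: 9.0 mL; molasses: 1180.8 g; rolled oats: 283.5 g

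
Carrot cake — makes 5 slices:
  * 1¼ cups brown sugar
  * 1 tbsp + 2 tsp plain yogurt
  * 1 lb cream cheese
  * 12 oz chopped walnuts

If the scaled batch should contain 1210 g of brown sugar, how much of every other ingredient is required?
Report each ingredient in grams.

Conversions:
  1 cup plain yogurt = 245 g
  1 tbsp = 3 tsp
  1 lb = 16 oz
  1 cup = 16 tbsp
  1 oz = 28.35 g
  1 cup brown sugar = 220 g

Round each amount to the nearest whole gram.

plain yogurt: 112 g; cream cheese: 1996 g; chopped walnuts: 1497 g

The original recipe has 275 g of brown sugar, so the scaling factor is 1210 ÷ 275 = 22/5 = 4.4.
plain yogurt: (1 tbsp + 2 tsp = 5/3 tbsp) × 22/5 ÷ 16 tbsp/cup × 245 g/cup ≈ 112 g
cream cheese: 1 lb × 22/5 × 16 oz/lb × 28.35 g/oz ≈ 1996 g
chopped walnuts: 12 oz × 22/5 × 28.35 g/oz ≈ 1497 g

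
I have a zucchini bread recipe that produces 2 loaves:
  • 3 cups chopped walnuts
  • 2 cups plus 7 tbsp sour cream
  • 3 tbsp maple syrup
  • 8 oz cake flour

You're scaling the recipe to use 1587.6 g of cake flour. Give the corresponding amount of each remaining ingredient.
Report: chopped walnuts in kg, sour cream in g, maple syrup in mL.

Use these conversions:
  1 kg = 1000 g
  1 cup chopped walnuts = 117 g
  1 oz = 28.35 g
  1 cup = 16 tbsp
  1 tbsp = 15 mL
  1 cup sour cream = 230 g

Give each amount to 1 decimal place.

The original recipe has 226.8 g of cake flour, so the scaling factor is 1587.6 ÷ 226.8 = 7.
chopped walnuts: 3 cup × 7 × 117 g/cup ÷ 1000 g/kg ≈ 2.5 kg
sour cream: (2 cup + 7 tbsp = 2.4375 cup) × 7 × 230 g/cup ≈ 3924.4 g
maple syrup: 3 tbsp × 7 × 15 mL/tbsp = 315.0 mL

chopped walnuts: 2.5 kg; sour cream: 3924.4 g; maple syrup: 315.0 mL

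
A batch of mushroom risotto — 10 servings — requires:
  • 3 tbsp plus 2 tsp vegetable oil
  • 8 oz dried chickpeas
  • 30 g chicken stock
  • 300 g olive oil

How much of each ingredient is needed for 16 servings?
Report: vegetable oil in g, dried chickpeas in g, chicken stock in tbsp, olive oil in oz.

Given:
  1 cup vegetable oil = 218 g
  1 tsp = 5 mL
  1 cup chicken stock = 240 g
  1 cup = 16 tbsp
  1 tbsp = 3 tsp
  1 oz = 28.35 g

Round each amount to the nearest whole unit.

Scaling factor: 16/10 = 8/5 = 1.6.
vegetable oil: (3 tbsp + 2 tsp = 11/3 tbsp) × 8/5 ÷ 16 tbsp/cup × 218 g/cup ≈ 80 g
dried chickpeas: 8 oz × 8/5 × 28.35 g/oz ≈ 363 g
chicken stock: 30 g × 8/5 ÷ 240 g/cup × 16 tbsp/cup ≈ 3 tbsp
olive oil: 300 g × 8/5 ÷ 28.35 g/oz ≈ 17 oz

vegetable oil: 80 g; dried chickpeas: 363 g; chicken stock: 3 tbsp; olive oil: 17 oz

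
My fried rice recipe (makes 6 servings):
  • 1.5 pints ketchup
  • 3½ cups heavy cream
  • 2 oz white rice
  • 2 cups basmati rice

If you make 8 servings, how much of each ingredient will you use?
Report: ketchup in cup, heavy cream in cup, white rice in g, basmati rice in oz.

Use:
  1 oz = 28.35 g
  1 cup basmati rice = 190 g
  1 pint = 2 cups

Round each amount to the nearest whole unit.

Scaling factor: 8/6 = 4/3.
ketchup: 1.5 pint × 4/3 × 2 cup/pint = 4 cup
heavy cream: 3.5 cup × 4/3 ≈ 5 cup
white rice: 2 oz × 4/3 × 28.35 g/oz ≈ 76 g
basmati rice: 2 cup × 4/3 × 190 g/cup ÷ 28.35 g/oz ≈ 18 oz

ketchup: 4 cup; heavy cream: 5 cup; white rice: 76 g; basmati rice: 18 oz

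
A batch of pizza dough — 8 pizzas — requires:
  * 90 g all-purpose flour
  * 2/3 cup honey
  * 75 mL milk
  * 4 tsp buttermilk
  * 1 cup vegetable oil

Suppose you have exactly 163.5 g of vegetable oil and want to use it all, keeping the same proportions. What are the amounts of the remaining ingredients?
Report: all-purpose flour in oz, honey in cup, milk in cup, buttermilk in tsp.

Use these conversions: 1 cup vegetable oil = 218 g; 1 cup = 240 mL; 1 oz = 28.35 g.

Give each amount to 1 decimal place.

all-purpose flour: 2.4 oz; honey: 0.5 cup; milk: 0.2 cup; buttermilk: 3.0 tsp

The original recipe has 218 g of vegetable oil, so the scaling factor is 163.5 ÷ 218 = 3/4 = 0.75.
all-purpose flour: 90 g × 3/4 ÷ 28.35 g/oz ≈ 2.4 oz
honey: 2/3 cup × 3/4 = 0.5 cup
milk: 75 mL × 3/4 ÷ 240 mL/cup ≈ 0.2 cup
buttermilk: 4 tsp × 3/4 = 3.0 tsp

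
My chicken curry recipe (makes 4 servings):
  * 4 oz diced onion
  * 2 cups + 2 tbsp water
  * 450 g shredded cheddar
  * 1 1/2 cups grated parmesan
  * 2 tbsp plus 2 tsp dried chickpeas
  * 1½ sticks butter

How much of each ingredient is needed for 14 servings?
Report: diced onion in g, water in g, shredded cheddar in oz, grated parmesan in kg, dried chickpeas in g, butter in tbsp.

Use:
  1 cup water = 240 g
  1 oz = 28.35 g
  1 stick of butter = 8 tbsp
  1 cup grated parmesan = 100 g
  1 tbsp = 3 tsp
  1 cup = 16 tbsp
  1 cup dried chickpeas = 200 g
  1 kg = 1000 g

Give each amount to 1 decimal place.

Scaling factor: 14/4 = 7/2 = 3.5.
diced onion: 4 oz × 7/2 × 28.35 g/oz = 396.9 g
water: (2 cup + 2 tbsp = 2.125 cup) × 7/2 × 240 g/cup = 1785.0 g
shredded cheddar: 450 g × 7/2 ÷ 28.35 g/oz ≈ 55.6 oz
grated parmesan: 1.5 cup × 7/2 × 100 g/cup ÷ 1000 g/kg ≈ 0.5 kg
dried chickpeas: (2 tbsp + 2 tsp = 8/3 tbsp) × 7/2 ÷ 16 tbsp/cup × 200 g/cup ≈ 116.7 g
butter: 1.5 stick × 7/2 × 8 tbsp/stick = 42.0 tbsp

diced onion: 396.9 g; water: 1785.0 g; shredded cheddar: 55.6 oz; grated parmesan: 0.5 kg; dried chickpeas: 116.7 g; butter: 42.0 tbsp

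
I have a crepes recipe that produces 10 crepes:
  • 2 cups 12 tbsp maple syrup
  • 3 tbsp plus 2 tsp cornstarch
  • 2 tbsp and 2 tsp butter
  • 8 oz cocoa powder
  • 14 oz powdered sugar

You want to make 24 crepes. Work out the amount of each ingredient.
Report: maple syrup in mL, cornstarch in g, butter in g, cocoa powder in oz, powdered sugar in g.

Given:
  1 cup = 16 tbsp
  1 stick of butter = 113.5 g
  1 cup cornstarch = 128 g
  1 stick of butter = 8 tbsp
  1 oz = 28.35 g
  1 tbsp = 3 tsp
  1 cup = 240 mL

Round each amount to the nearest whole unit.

maple syrup: 1584 mL; cornstarch: 70 g; butter: 91 g; cocoa powder: 19 oz; powdered sugar: 953 g

Scaling factor: 24/10 = 12/5 = 2.4.
maple syrup: (2 cup + 12 tbsp = 2.75 cup) × 12/5 × 240 mL/cup = 1584 mL
cornstarch: (3 tbsp + 2 tsp = 11/3 tbsp) × 12/5 ÷ 16 tbsp/cup × 128 g/cup ≈ 70 g
butter: (2 tbsp + 2 tsp = 8/3 tbsp) × 12/5 ÷ 8 tbsp/stick × 113.5 g/stick ≈ 91 g
cocoa powder: 8 oz × 12/5 ≈ 19 oz
powdered sugar: 14 oz × 12/5 × 28.35 g/oz ≈ 953 g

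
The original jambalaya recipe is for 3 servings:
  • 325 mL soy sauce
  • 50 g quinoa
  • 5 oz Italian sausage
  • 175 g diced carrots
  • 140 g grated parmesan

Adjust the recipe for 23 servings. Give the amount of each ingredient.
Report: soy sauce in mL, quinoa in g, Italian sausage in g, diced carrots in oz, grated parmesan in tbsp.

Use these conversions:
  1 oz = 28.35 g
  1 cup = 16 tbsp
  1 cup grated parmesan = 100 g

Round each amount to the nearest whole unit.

soy sauce: 2492 mL; quinoa: 383 g; Italian sausage: 1087 g; diced carrots: 47 oz; grated parmesan: 172 tbsp

Scaling factor: 23/3.
soy sauce: 325 mL × 23/3 ≈ 2492 mL
quinoa: 50 g × 23/3 ≈ 383 g
Italian sausage: 5 oz × 23/3 × 28.35 g/oz ≈ 1087 g
diced carrots: 175 g × 23/3 ÷ 28.35 g/oz ≈ 47 oz
grated parmesan: 140 g × 23/3 ÷ 100 g/cup × 16 tbsp/cup ≈ 172 tbsp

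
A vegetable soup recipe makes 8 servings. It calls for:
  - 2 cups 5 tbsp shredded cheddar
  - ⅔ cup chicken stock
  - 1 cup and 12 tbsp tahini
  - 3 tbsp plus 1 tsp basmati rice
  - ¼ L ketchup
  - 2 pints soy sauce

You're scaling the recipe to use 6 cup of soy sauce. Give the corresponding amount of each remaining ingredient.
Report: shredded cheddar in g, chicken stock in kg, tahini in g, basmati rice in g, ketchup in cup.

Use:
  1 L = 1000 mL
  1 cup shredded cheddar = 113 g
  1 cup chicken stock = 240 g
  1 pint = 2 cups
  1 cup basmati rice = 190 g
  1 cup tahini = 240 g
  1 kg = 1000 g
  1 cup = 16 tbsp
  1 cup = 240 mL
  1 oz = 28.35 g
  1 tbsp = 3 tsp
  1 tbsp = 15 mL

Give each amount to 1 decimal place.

shredded cheddar: 392.0 g; chicken stock: 0.2 kg; tahini: 630.0 g; basmati rice: 59.4 g; ketchup: 1.6 cup

The original recipe has 4 cup of soy sauce, so the scaling factor is 6 ÷ 4 = 3/2 = 1.5.
shredded cheddar: (2 cup + 5 tbsp = 2.3125 cup) × 3/2 × 113 g/cup ≈ 392.0 g
chicken stock: 2/3 cup × 3/2 × 240 g/cup ÷ 1000 g/kg ≈ 0.2 kg
tahini: (1 cup + 12 tbsp = 1.75 cup) × 3/2 × 240 g/cup = 630.0 g
basmati rice: (3 tbsp + 1 tsp = 10/3 tbsp) × 3/2 ÷ 16 tbsp/cup × 190 g/cup ≈ 59.4 g
ketchup: 0.25 L × 3/2 × 1000 mL/L ÷ 240 mL/cup ≈ 1.6 cup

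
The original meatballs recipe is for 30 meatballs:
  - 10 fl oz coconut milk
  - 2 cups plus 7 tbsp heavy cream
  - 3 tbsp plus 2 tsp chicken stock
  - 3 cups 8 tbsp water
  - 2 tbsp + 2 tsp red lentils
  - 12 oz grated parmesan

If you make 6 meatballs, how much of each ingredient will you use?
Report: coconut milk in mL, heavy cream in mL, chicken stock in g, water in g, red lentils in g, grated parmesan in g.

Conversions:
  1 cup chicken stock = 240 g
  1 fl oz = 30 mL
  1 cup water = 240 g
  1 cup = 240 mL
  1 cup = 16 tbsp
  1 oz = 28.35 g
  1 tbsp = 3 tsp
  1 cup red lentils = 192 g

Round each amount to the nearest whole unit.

Scaling factor: 6/30 = 1/5 = 0.2.
coconut milk: 10 fl oz × 1/5 × 30 mL/fl oz = 60 mL
heavy cream: (2 cup + 7 tbsp = 2.4375 cup) × 1/5 × 240 mL/cup = 117 mL
chicken stock: (3 tbsp + 2 tsp = 11/3 tbsp) × 1/5 ÷ 16 tbsp/cup × 240 g/cup = 11 g
water: (3 cup + 8 tbsp = 3.5 cup) × 1/5 × 240 g/cup = 168 g
red lentils: (2 tbsp + 2 tsp = 8/3 tbsp) × 1/5 ÷ 16 tbsp/cup × 192 g/cup ≈ 6 g
grated parmesan: 12 oz × 1/5 × 28.35 g/oz ≈ 68 g

coconut milk: 60 mL; heavy cream: 117 mL; chicken stock: 11 g; water: 168 g; red lentils: 6 g; grated parmesan: 68 g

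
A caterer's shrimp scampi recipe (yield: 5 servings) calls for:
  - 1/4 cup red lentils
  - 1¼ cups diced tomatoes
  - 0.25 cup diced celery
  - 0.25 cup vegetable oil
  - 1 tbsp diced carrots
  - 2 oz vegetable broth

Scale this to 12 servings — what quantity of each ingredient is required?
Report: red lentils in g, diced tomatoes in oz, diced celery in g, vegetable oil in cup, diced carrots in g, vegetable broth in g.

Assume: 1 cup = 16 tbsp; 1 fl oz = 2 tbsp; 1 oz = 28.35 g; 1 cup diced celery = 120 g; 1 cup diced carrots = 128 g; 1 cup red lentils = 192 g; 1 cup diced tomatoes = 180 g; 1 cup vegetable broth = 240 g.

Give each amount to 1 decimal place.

Scaling factor: 12/5 = 2.4.
red lentils: 0.25 cup × 12/5 × 192 g/cup = 115.2 g
diced tomatoes: 1.25 cup × 12/5 × 180 g/cup ÷ 28.35 g/oz ≈ 19.0 oz
diced celery: 0.25 cup × 12/5 × 120 g/cup = 72.0 g
vegetable oil: 0.25 cup × 12/5 = 0.6 cup
diced carrots: 1 tbsp × 12/5 ÷ 16 tbsp/cup × 128 g/cup = 19.2 g
vegetable broth: 2 oz × 12/5 × 28.35 g/oz ≈ 136.1 g

red lentils: 115.2 g; diced tomatoes: 19.0 oz; diced celery: 72.0 g; vegetable oil: 0.6 cup; diced carrots: 19.2 g; vegetable broth: 136.1 g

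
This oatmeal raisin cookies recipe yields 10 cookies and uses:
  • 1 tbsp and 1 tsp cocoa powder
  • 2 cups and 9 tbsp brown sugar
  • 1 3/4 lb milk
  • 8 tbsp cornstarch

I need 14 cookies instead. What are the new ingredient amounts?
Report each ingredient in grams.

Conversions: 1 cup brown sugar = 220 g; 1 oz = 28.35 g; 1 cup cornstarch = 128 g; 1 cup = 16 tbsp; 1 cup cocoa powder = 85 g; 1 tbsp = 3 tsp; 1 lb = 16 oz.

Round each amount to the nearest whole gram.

cocoa powder: 10 g; brown sugar: 789 g; milk: 1111 g; cornstarch: 90 g

Scaling factor: 14/10 = 7/5 = 1.4.
cocoa powder: (1 tbsp + 1 tsp = 4/3 tbsp) × 7/5 ÷ 16 tbsp/cup × 85 g/cup ≈ 10 g
brown sugar: (2 cup + 9 tbsp = 2.5625 cup) × 7/5 × 220 g/cup ≈ 789 g
milk: 1.75 lb × 7/5 × 16 oz/lb × 28.35 g/oz ≈ 1111 g
cornstarch: 8 tbsp × 7/5 ÷ 16 tbsp/cup × 128 g/cup ≈ 90 g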